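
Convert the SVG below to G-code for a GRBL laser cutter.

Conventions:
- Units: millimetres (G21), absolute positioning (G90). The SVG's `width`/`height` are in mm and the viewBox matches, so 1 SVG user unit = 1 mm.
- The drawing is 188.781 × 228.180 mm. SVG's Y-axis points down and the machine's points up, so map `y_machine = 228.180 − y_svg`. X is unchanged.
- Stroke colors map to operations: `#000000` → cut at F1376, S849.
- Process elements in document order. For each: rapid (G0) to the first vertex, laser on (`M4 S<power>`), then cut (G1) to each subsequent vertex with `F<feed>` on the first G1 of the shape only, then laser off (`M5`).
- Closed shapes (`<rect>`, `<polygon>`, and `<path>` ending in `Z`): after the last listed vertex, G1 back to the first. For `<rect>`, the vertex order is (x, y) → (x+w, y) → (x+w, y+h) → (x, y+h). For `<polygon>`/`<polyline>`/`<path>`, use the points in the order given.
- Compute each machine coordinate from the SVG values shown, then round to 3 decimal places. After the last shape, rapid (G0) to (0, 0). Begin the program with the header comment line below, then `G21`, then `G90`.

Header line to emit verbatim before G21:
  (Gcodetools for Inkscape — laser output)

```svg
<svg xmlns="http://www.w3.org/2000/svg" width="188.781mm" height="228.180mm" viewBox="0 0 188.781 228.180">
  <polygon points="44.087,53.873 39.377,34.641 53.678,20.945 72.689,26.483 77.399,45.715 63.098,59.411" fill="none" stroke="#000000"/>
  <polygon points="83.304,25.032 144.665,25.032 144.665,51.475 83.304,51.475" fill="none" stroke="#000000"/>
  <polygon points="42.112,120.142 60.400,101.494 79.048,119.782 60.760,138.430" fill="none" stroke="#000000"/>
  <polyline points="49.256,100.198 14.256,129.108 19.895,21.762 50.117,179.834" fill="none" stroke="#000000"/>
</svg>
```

Since the viewBox matches the mm dimensions, user units are millimetres directly. The only transform is the Y-flip y_m = 228.180 − y_svg.

Shape 1 is a regular polygon drawn with `<polygon>`. Its stroke #000000 means cut at S849, F1376. After flipping Y the toolpath is (44.087,174.307) → (39.377,193.539) → (53.678,207.235) → (72.689,201.697) → (77.399,182.465) → (63.098,168.769) → (44.087,174.307), returning to the start.

Shape 2 is a rectangle drawn with `<polygon>`. Its stroke #000000 means cut at S849, F1376. After flipping Y the toolpath is (83.304,203.148) → (144.665,203.148) → (144.665,176.705) → (83.304,176.705) → (83.304,203.148), returning to the start.

Shape 3 is a regular polygon drawn with `<polygon>`. Its stroke #000000 means cut at S849, F1376. After flipping Y the toolpath is (42.112,108.038) → (60.400,126.686) → (79.048,108.398) → (60.760,89.750) → (42.112,108.038), returning to the start.

Shape 4 is a open polyline drawn with `<polyline>`. Its stroke #000000 means cut at S849, F1376. After flipping Y the toolpath is (49.256,127.982) → (14.256,99.072) → (19.895,206.418) → (50.117,48.346).

(Gcodetools for Inkscape — laser output)
G21
G90
G0 X44.087 Y174.307
M4 S849
G1 X39.377 Y193.539 F1376
G1 X53.678 Y207.235
G1 X72.689 Y201.697
G1 X77.399 Y182.465
G1 X63.098 Y168.769
G1 X44.087 Y174.307
M5
G0 X83.304 Y203.148
M4 S849
G1 X144.665 Y203.148 F1376
G1 X144.665 Y176.705
G1 X83.304 Y176.705
G1 X83.304 Y203.148
M5
G0 X42.112 Y108.038
M4 S849
G1 X60.400 Y126.686 F1376
G1 X79.048 Y108.398
G1 X60.760 Y89.750
G1 X42.112 Y108.038
M5
G0 X49.256 Y127.982
M4 S849
G1 X14.256 Y99.072 F1376
G1 X19.895 Y206.418
G1 X50.117 Y48.346
M5
G0 X0.000 Y0.000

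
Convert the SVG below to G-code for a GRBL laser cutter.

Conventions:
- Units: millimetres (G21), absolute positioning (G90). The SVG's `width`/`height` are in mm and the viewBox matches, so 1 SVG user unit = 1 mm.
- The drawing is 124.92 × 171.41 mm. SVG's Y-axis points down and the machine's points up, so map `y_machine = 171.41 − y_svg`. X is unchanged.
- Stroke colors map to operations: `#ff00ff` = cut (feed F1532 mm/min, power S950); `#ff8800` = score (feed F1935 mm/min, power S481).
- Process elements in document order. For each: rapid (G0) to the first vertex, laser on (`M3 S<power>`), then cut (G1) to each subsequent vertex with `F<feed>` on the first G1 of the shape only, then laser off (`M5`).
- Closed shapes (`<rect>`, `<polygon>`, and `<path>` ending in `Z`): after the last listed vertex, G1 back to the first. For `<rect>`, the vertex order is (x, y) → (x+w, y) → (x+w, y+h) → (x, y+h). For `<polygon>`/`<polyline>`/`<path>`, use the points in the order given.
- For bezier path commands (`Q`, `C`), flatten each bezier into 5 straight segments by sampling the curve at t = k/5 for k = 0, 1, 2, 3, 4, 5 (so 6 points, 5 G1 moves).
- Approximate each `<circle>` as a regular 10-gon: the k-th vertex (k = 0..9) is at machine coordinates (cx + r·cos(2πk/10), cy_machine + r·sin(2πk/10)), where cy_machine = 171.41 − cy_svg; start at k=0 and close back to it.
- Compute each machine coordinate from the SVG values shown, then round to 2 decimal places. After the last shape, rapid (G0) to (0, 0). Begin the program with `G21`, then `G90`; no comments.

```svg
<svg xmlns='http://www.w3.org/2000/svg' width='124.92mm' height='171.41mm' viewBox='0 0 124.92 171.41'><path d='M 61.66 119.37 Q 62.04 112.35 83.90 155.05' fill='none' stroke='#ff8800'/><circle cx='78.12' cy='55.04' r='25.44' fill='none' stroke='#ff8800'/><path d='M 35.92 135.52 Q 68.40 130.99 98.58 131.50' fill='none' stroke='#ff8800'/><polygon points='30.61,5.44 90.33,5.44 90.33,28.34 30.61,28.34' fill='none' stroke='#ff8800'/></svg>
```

G21
G90
G0 X61.66 Y52.04
M3 S481
G1 X62.67 Y52.86 F1935
G1 X65.40 Y49.70
G1 X69.85 Y42.56
G1 X76.02 Y31.45
G1 X83.90 Y16.36
M5
G0 X103.56 Y116.37
M3 S481
G1 X98.70 Y131.32 F1935
G1 X85.98 Y140.56
G1 X70.26 Y140.56
G1 X57.54 Y131.32
G1 X52.68 Y116.37
G1 X57.54 Y101.42
G1 X70.26 Y92.18
G1 X85.98 Y92.18
G1 X98.70 Y101.42
G1 X103.56 Y116.37
M5
G0 X35.92 Y35.89
M3 S481
G1 X48.82 Y37.50 F1935
G1 X61.54 Y38.71
G1 X74.07 Y39.51
G1 X86.42 Y39.91
G1 X98.58 Y39.91
M5
G0 X30.61 Y165.97
M3 S481
G1 X90.33 Y165.97 F1935
G1 X90.33 Y143.07
G1 X30.61 Y143.07
G1 X30.61 Y165.97
M5
G0 X0.00 Y0.00

viewBox `0 0 124.92 171.41` with mm width/height → 1 unit = 1 mm. Flip: y_m = 171.41 − y_svg.

**Shape 1** — `<path>` quadratic bezier, stroke `#ff8800` → score (S481, F1935). Control points (SVG): P0=(61.66,119.37), P1=(62.04,112.35), P2=(83.90,155.05); sampled at t=k/5. Machine vertices: (61.66,52.04) → (62.67,52.86) → (65.40,49.70) → (69.85,42.56) → (76.02,31.45) → (83.90,16.36). Open path.

**Shape 2** — `<circle>` circle, stroke `#ff8800` → score (S481, F1935). Machine vertices: (103.56,116.37) → (98.70,131.32) → (85.98,140.56) → (70.26,140.56) → (57.54,131.32) → (52.68,116.37) → (57.54,101.42) → (70.26,92.18) → (85.98,92.18) → (98.70,101.42) → (103.56,116.37). Closed: final G1 returns to the first vertex.

**Shape 3** — `<path>` quadratic bezier, stroke `#ff8800` → score (S481, F1935). Control points (SVG): P0=(35.92,135.52), P1=(68.40,130.99), P2=(98.58,131.50); sampled at t=k/5. Machine vertices: (35.92,35.89) → (48.82,37.50) → (61.54,38.71) → (74.07,39.51) → (86.42,39.91) → (98.58,39.91). Open path.

**Shape 4** — `<polygon>` rectangle, stroke `#ff8800` → score (S481, F1935). Machine vertices: (30.61,165.97) → (90.33,165.97) → (90.33,143.07) → (30.61,143.07) → (30.61,165.97). Closed: final G1 returns to the first vertex.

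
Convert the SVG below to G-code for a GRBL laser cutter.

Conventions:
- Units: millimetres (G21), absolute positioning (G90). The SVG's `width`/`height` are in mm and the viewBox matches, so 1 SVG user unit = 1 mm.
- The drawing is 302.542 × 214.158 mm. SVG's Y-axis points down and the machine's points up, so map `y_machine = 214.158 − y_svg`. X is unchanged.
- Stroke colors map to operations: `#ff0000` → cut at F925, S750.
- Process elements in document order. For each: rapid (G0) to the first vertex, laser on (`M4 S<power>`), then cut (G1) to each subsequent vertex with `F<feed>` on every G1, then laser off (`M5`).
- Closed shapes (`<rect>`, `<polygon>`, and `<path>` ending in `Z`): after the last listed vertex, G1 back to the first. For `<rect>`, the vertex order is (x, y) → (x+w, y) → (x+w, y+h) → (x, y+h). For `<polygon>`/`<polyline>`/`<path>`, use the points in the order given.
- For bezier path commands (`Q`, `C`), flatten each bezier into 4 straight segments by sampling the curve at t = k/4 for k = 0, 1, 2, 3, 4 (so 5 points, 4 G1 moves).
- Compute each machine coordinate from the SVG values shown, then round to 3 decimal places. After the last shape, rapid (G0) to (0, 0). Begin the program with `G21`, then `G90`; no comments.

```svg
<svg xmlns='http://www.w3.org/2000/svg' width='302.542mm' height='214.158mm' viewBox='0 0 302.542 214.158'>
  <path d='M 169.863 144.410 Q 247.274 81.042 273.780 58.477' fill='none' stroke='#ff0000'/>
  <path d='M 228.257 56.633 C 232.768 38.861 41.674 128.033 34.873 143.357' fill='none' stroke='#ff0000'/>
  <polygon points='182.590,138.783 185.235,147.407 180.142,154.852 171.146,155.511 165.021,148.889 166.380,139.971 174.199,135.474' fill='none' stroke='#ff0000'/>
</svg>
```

Since the viewBox matches the mm dimensions, user units are millimetres directly. The only transform is the Y-flip y_m = 214.158 − y_svg.

Shape 1 is a quadratic bezier drawn with `<path>`. Its stroke #ff0000 means cut at S750, F925. After flipping Y the toolpath is (169.863,69.748) → (205.387,98.882) → (234.548,122.915) → (257.345,141.848) → (273.780,155.681).

Shape 2 is a cubic bezier drawn with `<path>`. Its stroke #ff0000 means cut at S750, F925. After flipping Y the toolpath is (228.257,157.525) → (200.900,153.627) → (135.807,126.574) → (68.593,93.316) → (34.873,70.801).

Shape 3 is a regular polygon drawn with `<polygon>`. Its stroke #ff0000 means cut at S750, F925. After flipping Y the toolpath is (182.590,75.375) → (185.235,66.751) → (180.142,59.306) → (171.146,58.647) → (165.021,65.269) → (166.380,74.187) → (174.199,78.684) → (182.590,75.375), returning to the start.

G21
G90
G0 X169.863 Y69.748
M4 S750
G1 X205.387 Y98.882 F925
G1 X234.548 Y122.915 F925
G1 X257.345 Y141.848 F925
G1 X273.780 Y155.681 F925
M5
G0 X228.257 Y157.525
M4 S750
G1 X200.900 Y153.627 F925
G1 X135.807 Y126.574 F925
G1 X68.593 Y93.316 F925
G1 X34.873 Y70.801 F925
M5
G0 X182.590 Y75.375
M4 S750
G1 X185.235 Y66.751 F925
G1 X180.142 Y59.306 F925
G1 X171.146 Y58.647 F925
G1 X165.021 Y65.269 F925
G1 X166.380 Y74.187 F925
G1 X174.199 Y78.684 F925
G1 X182.590 Y75.375 F925
M5
G0 X0.000 Y0.000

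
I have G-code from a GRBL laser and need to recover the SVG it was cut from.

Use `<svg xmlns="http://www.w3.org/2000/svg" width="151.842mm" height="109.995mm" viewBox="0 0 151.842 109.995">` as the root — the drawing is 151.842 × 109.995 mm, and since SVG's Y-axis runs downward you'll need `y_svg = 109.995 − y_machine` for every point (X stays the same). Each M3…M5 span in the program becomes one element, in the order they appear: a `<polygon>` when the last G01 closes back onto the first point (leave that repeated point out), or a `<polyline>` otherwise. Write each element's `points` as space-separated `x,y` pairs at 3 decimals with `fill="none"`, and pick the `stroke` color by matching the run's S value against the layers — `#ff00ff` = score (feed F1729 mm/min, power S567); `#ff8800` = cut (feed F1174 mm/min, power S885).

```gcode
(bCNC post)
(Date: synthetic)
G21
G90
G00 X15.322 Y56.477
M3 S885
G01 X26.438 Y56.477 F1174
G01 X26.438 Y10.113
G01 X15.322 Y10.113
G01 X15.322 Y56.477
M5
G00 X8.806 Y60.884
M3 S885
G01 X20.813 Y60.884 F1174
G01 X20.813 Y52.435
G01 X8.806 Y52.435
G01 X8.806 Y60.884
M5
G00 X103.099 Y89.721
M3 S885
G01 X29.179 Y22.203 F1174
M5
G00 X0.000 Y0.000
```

Machine Y-up, SVG Y-down with viewBox height 109.995, so y_svg = 109.995 − y_machine; X carries over. Every run uses S885, so all elements get stroke `#ff8800` (cut).

Run 1: The run returns to its start, so emit a `<polygon>` with points (Y-flipped): 15.322,53.518 26.438,53.518 26.438,99.882 15.322,99.882.

Run 2: The run returns to its start, so emit a `<polygon>` with points (Y-flipped): 8.806,49.111 20.813,49.111 20.813,57.560 8.806,57.560.

Run 3: The run is open, so emit a `<polyline>` with points (Y-flipped): 103.099,20.274 29.179,87.792.

<svg xmlns="http://www.w3.org/2000/svg" width="151.842mm" height="109.995mm" viewBox="0 0 151.842 109.995">
  <polygon points="15.322,53.518 26.438,53.518 26.438,99.882 15.322,99.882" fill="none" stroke="#ff8800"/>
  <polygon points="8.806,49.111 20.813,49.111 20.813,57.560 8.806,57.560" fill="none" stroke="#ff8800"/>
  <polyline points="103.099,20.274 29.179,87.792" fill="none" stroke="#ff8800"/>
</svg>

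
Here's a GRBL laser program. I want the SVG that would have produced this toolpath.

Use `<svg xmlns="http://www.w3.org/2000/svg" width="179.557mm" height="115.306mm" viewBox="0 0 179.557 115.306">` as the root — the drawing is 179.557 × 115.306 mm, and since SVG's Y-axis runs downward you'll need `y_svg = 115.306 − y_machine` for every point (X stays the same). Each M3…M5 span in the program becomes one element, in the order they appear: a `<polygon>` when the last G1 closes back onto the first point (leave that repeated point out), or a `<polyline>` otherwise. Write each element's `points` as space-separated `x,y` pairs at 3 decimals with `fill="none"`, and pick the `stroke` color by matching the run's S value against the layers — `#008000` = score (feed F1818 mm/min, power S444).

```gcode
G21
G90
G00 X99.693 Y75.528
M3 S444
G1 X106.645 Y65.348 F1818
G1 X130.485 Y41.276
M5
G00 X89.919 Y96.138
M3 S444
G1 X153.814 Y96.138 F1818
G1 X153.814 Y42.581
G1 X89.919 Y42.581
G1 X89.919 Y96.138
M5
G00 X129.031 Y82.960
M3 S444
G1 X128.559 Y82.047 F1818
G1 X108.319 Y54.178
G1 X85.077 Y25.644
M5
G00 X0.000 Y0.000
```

y_svg = 115.306 − y_m. Every run uses S444, so all elements get stroke `#008000` (score).

[1] open run; points: 99.693,39.778 106.645,49.958 130.485,74.030

[2] closed run; points: 89.919,19.168 153.814,19.168 153.814,72.725 89.919,72.725

[3] open run; points: 129.031,32.346 128.559,33.259 108.319,61.128 85.077,89.662

<svg xmlns="http://www.w3.org/2000/svg" width="179.557mm" height="115.306mm" viewBox="0 0 179.557 115.306">
  <polyline points="99.693,39.778 106.645,49.958 130.485,74.030" fill="none" stroke="#008000"/>
  <polygon points="89.919,19.168 153.814,19.168 153.814,72.725 89.919,72.725" fill="none" stroke="#008000"/>
  <polyline points="129.031,32.346 128.559,33.259 108.319,61.128 85.077,89.662" fill="none" stroke="#008000"/>
</svg>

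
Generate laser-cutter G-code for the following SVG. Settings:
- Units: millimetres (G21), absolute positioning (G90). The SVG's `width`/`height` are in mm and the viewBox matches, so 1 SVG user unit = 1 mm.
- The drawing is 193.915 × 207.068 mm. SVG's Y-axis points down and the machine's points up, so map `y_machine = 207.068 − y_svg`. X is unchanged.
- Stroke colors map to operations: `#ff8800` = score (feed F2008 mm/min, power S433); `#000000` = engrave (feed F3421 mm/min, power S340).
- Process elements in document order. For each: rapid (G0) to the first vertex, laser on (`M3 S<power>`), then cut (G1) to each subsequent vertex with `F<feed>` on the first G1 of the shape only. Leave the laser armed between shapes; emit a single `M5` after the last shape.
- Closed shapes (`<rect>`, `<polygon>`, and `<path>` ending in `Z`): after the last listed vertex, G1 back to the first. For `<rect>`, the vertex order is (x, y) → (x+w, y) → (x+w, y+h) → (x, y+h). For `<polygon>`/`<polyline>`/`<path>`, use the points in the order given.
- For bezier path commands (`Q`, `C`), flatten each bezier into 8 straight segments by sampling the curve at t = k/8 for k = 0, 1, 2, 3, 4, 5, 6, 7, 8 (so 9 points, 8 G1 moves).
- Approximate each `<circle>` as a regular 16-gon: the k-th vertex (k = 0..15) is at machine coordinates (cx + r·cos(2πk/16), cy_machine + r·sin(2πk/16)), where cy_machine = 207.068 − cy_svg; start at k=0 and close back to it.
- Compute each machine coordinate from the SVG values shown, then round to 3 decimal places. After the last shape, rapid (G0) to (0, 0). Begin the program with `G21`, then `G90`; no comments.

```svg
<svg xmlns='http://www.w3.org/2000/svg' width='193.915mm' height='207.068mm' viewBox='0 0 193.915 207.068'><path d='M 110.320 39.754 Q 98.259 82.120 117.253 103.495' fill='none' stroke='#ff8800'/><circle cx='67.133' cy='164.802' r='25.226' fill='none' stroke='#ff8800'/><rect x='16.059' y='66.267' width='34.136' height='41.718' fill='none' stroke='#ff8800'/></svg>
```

1 u = 1 mm; y_m = 207.068 − y.

[1] `<path>` quadratic bezier, #ff8800→score S433 F2008: (110.320,167.314) → (107.790,157.050) → (106.230,147.443) → (105.641,138.491) → (106.023,130.196) → (107.375,122.556) → (109.697,115.572) → (112.990,109.245) → (117.253,103.573)

[2] `<circle>` circle, #ff8800→score S433 F2008: (92.359,42.266) → (90.439,51.920) → (84.970,60.103) → (76.787,65.572) → (67.133,67.492) → (57.479,65.572) → (49.296,60.103) → (43.827,51.920) → (41.907,42.266) → (43.827,32.612) → (49.296,24.429) → (57.479,18.960) → (67.133,17.040) → (76.787,18.960) → (84.970,24.429) → (90.439,32.612) → (92.359,42.266) (closed)

[3] `<rect>` rectangle, #ff8800→score S433 F2008: (16.059,140.801) → (50.195,140.801) → (50.195,99.083) → (16.059,99.083) → (16.059,140.801) (closed)

G21
G90
G0 X110.320 Y167.314
M3 S433
G1 X107.790 Y157.050 F2008
G1 X106.230 Y147.443
G1 X105.641 Y138.491
G1 X106.023 Y130.196
G1 X107.375 Y122.556
G1 X109.697 Y115.572
G1 X112.990 Y109.245
G1 X117.253 Y103.573
G0 X92.359 Y42.266
M3 S433
G1 X90.439 Y51.920 F2008
G1 X84.970 Y60.103
G1 X76.787 Y65.572
G1 X67.133 Y67.492
G1 X57.479 Y65.572
G1 X49.296 Y60.103
G1 X43.827 Y51.920
G1 X41.907 Y42.266
G1 X43.827 Y32.612
G1 X49.296 Y24.429
G1 X57.479 Y18.960
G1 X67.133 Y17.040
G1 X76.787 Y18.960
G1 X84.970 Y24.429
G1 X90.439 Y32.612
G1 X92.359 Y42.266
G0 X16.059 Y140.801
M3 S433
G1 X50.195 Y140.801 F2008
G1 X50.195 Y99.083
G1 X16.059 Y99.083
G1 X16.059 Y140.801
M5
G0 X0.000 Y0.000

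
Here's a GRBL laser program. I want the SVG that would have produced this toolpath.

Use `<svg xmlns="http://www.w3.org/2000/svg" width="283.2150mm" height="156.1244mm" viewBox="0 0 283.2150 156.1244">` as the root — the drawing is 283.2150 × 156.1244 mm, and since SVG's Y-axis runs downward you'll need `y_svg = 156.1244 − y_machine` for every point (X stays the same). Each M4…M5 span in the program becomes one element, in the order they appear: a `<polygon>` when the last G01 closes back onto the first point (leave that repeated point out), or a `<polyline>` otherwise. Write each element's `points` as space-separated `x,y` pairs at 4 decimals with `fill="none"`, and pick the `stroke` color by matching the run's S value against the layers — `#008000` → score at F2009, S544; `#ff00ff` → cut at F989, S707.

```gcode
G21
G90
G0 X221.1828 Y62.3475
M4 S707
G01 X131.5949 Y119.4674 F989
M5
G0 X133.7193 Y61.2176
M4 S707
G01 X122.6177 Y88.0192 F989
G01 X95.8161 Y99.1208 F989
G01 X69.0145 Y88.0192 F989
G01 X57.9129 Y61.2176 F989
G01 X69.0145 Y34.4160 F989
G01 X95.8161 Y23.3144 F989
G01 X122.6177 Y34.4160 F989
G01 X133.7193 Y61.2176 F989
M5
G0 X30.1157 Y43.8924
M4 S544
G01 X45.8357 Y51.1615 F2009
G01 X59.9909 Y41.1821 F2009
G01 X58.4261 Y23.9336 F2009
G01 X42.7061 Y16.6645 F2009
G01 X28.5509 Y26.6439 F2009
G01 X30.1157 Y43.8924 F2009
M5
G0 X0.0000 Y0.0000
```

<svg xmlns="http://www.w3.org/2000/svg" width="283.2150mm" height="156.1244mm" viewBox="0 0 283.2150 156.1244">
  <polyline points="221.1828,93.7769 131.5949,36.6570" fill="none" stroke="#ff00ff"/>
  <polygon points="133.7193,94.9068 122.6177,68.1052 95.8161,57.0036 69.0145,68.1052 57.9129,94.9068 69.0145,121.7084 95.8161,132.8100 122.6177,121.7084" fill="none" stroke="#ff00ff"/>
  <polygon points="30.1157,112.2320 45.8357,104.9629 59.9909,114.9423 58.4261,132.1908 42.7061,139.4599 28.5509,129.4805" fill="none" stroke="#008000"/>
</svg>

Machine Y-up, SVG Y-down with viewBox height 156.1244, so y_svg = 156.1244 − y_machine; X carries over.

Run 1: the run's S707 means `#ff00ff` (cut). The run is open, so emit a `<polyline>` with points (Y-flipped): 221.1828,93.7769 131.5949,36.6570.

Run 2: the run's S707 means `#ff00ff` (cut). The run returns to its start, so emit a `<polygon>` with points (Y-flipped): 133.7193,94.9068 122.6177,68.1052 95.8161,57.0036 69.0145,68.1052 57.9129,94.9068 69.0145,121.7084 95.8161,132.8100 122.6177,121.7084.

Run 3: power S544 maps to stroke `#008000` (score). The run returns to its start, so emit a `<polygon>` with points (Y-flipped): 30.1157,112.2320 45.8357,104.9629 59.9909,114.9423 58.4261,132.1908 42.7061,139.4599 28.5509,129.4805.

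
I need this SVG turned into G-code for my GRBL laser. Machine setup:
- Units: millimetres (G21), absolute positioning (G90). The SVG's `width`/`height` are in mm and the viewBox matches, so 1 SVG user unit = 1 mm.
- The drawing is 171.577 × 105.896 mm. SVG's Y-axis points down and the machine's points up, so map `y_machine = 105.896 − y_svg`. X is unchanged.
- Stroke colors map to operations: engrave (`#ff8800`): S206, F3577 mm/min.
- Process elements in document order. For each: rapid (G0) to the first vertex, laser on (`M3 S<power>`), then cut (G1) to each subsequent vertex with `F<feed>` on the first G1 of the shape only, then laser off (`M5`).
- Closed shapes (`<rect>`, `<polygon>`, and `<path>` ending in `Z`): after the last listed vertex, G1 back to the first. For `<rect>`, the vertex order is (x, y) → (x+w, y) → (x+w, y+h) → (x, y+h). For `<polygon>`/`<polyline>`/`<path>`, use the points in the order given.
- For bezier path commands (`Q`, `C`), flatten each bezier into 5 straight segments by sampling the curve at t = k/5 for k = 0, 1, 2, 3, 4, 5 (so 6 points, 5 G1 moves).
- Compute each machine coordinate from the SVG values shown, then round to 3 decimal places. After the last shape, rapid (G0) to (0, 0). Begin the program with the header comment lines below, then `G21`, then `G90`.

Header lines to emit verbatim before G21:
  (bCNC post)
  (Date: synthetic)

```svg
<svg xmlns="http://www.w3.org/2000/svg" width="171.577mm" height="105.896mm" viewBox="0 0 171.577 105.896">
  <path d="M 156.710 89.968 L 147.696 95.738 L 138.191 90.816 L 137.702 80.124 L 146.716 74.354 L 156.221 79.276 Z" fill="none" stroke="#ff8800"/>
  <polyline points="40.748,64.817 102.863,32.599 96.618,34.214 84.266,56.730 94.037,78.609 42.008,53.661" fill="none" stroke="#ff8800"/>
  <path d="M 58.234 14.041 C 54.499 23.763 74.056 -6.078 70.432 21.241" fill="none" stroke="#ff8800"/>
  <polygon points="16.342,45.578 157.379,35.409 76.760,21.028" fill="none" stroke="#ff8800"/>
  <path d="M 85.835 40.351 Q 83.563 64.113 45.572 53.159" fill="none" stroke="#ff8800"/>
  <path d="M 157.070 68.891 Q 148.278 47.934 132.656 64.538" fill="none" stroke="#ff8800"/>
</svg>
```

(bCNC post)
(Date: synthetic)
G21
G90
G0 X156.710 Y15.928
M3 S206
G1 X147.696 Y10.158 F3577
G1 X138.191 Y15.080
G1 X137.702 Y25.772
G1 X146.716 Y31.542
G1 X156.221 Y26.620
G1 X156.710 Y15.928
M5
G0 X40.748 Y41.079
M3 S206
G1 X102.863 Y73.297 F3577
G1 X96.618 Y71.682
G1 X84.266 Y49.166
G1 X94.037 Y27.287
G1 X42.008 Y52.235
M5
G0 X58.234 Y91.855
M3 S206
G1 X58.416 Y89.996 F3577
G1 X61.958 Y92.989
G1 X66.628 Y96.191
G1 X70.196 Y94.961
G1 X70.432 Y84.655
M5
G0 X16.342 Y60.318
M3 S206
G1 X157.379 Y70.487 F3577
G1 X76.760 Y84.868
G1 X16.342 Y60.318
M5
G0 X85.835 Y65.545
M3 S206
G1 X83.497 Y57.429 F3577
G1 X78.302 Y52.090
G1 X70.250 Y49.528
G1 X59.340 Y49.744
G1 X45.572 Y52.737
M5
G0 X157.070 Y37.005
M3 S206
G1 X153.280 Y43.885 F3577
G1 X148.944 Y47.761
G1 X144.061 Y48.631
G1 X138.632 Y46.497
G1 X132.656 Y41.358
M5
G0 X0.000 Y0.000

1 u = 1 mm; y_m = 105.896 − y.

[1] `<path>` regular polygon, #ff8800→engrave S206 F3577: (156.710,15.928) → (147.696,10.158) → (138.191,15.080) → (137.702,25.772) → (146.716,31.542) → (156.221,26.620) → (156.710,15.928) (closed)

[2] `<polyline>` open polyline, #ff8800→engrave S206 F3577: (40.748,41.079) → (102.863,73.297) → (96.618,71.682) → (84.266,49.166) → (94.037,27.287) → (42.008,52.235)

[3] `<path>` cubic bezier, #ff8800→engrave S206 F3577: (58.234,91.855) → (58.416,89.996) → (61.958,92.989) → (66.628,96.191) → (70.196,94.961) → (70.432,84.655)

[4] `<polygon>` closed polygon, #ff8800→engrave S206 F3577: (16.342,60.318) → (157.379,70.487) → (76.760,84.868) → (16.342,60.318) (closed)

[5] `<path>` quadratic bezier, #ff8800→engrave S206 F3577: (85.835,65.545) → (83.497,57.429) → (78.302,52.090) → (70.250,49.528) → (59.340,49.744) → (45.572,52.737)

[6] `<path>` quadratic bezier, #ff8800→engrave S206 F3577: (157.070,37.005) → (153.280,43.885) → (148.944,47.761) → (144.061,48.631) → (138.632,46.497) → (132.656,41.358)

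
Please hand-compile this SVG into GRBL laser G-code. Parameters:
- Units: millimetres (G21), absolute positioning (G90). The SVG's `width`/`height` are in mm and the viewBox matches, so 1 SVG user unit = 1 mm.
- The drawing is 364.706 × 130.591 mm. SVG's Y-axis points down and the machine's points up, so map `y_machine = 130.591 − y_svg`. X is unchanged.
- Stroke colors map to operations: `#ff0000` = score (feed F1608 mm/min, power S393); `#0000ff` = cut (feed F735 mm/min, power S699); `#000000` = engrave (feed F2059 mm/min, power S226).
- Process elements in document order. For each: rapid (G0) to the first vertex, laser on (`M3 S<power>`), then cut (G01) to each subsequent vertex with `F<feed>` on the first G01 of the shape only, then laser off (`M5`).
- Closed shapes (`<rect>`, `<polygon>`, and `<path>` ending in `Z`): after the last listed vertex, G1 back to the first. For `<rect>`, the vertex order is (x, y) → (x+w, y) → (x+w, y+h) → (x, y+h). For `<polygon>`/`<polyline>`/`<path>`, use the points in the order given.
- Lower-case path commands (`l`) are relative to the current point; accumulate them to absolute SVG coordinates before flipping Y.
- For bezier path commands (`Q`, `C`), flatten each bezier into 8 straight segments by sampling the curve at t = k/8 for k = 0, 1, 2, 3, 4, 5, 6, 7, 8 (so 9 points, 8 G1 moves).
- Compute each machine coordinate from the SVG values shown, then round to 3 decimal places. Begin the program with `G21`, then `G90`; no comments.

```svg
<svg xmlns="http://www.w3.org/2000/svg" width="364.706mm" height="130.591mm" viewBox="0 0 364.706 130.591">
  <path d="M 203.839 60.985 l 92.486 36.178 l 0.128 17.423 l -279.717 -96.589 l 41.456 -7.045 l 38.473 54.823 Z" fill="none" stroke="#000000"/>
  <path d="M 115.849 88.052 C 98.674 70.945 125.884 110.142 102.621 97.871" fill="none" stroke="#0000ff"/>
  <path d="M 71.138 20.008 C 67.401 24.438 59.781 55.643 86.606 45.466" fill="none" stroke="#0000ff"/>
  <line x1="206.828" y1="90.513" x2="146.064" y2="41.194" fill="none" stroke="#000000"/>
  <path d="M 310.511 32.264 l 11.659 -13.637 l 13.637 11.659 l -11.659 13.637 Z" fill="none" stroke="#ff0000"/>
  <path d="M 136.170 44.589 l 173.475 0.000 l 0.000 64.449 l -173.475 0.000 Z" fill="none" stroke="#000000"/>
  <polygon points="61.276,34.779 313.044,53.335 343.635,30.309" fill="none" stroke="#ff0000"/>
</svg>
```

1 u = 1 mm; y_m = 130.591 − y.

[1] `<path>` closed polygon, #000000→engrave S226 F2059: (203.839,69.606) → (296.325,33.428) → (296.453,16.005) → (16.736,112.594) → (58.192,119.639) → (96.665,64.816) → (203.839,69.606) (closed)

[2] `<path>` cubic bezier, #0000ff→cut S699 F735: (115.849,42.539) → (111.304,46.525) → (109.808,46.496) → (110.250,43.714) → (111.518,39.443) → (112.501,34.945) → (112.087,31.483) → (109.164,30.320) → (102.621,32.720)

[3] `<path>` cubic bezier, #0000ff→cut S699 F735: (71.138,110.583) → (69.629,107.800) → (68.206,103.305) → (67.317,97.898) → (67.411,92.376) → (68.938,87.540) → (72.347,84.186) → (78.086,83.115) → (86.606,85.125)

[4] `<line>` line segment, #000000→engrave S226 F2059: (206.828,40.078) → (146.064,89.397)

[5] `<path>` regular polygon, #ff0000→score S393 F1608: (310.511,98.327) → (322.170,111.964) → (335.807,100.305) → (324.148,86.668) → (310.511,98.327) (closed)

[6] `<path>` rectangle, #000000→engrave S226 F2059: (136.170,86.002) → (309.645,86.002) → (309.645,21.553) → (136.170,21.553) → (136.170,86.002) (closed)

[7] `<polygon>` closed polygon, #ff0000→score S393 F1608: (61.276,95.812) → (313.044,77.256) → (343.635,100.282) → (61.276,95.812) (closed)

G21
G90
G0 X203.839 Y69.606
M3 S226
G01 X296.325 Y33.428 F2059
G01 X296.453 Y16.005
G01 X16.736 Y112.594
G01 X58.192 Y119.639
G01 X96.665 Y64.816
G01 X203.839 Y69.606
M5
G0 X115.849 Y42.539
M3 S699
G01 X111.304 Y46.525 F735
G01 X109.808 Y46.496
G01 X110.250 Y43.714
G01 X111.518 Y39.443
G01 X112.501 Y34.945
G01 X112.087 Y31.483
G01 X109.164 Y30.320
G01 X102.621 Y32.720
M5
G0 X71.138 Y110.583
M3 S699
G01 X69.629 Y107.800 F735
G01 X68.206 Y103.305
G01 X67.317 Y97.898
G01 X67.411 Y92.376
G01 X68.938 Y87.540
G01 X72.347 Y84.186
G01 X78.086 Y83.115
G01 X86.606 Y85.125
M5
G0 X206.828 Y40.078
M3 S226
G01 X146.064 Y89.397 F2059
M5
G0 X310.511 Y98.327
M3 S393
G01 X322.170 Y111.964 F1608
G01 X335.807 Y100.305
G01 X324.148 Y86.668
G01 X310.511 Y98.327
M5
G0 X136.170 Y86.002
M3 S226
G01 X309.645 Y86.002 F2059
G01 X309.645 Y21.553
G01 X136.170 Y21.553
G01 X136.170 Y86.002
M5
G0 X61.276 Y95.812
M3 S393
G01 X313.044 Y77.256 F1608
G01 X343.635 Y100.282
G01 X61.276 Y95.812
M5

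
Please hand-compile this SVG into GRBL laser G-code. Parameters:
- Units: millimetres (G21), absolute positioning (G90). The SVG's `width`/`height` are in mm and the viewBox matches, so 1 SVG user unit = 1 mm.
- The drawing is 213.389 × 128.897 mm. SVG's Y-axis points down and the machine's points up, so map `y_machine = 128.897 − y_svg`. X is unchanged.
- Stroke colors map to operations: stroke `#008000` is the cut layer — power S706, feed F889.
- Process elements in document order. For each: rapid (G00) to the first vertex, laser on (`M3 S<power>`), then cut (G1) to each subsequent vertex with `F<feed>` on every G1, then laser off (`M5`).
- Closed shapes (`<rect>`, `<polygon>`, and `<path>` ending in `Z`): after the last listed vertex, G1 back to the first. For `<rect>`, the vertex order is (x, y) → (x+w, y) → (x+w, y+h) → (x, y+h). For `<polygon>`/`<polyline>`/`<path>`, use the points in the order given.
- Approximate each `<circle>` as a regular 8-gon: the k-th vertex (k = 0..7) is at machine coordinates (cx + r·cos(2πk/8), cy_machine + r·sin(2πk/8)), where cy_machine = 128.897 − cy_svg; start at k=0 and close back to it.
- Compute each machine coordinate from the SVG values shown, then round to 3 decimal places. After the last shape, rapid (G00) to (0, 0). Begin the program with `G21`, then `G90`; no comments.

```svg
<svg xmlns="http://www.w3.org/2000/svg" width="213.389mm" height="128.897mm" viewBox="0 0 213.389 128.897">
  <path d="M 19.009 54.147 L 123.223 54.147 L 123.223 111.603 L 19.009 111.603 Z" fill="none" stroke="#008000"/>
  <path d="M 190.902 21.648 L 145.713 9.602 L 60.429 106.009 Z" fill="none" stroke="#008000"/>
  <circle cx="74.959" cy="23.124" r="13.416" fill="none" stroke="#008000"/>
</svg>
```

1 u = 1 mm; y_m = 128.897 − y.

[1] `<path>` rectangle, #008000→cut S706 F889: (19.009,74.750) → (123.223,74.750) → (123.223,17.294) → (19.009,17.294) → (19.009,74.750) (closed)

[2] `<path>` closed polygon, #008000→cut S706 F889: (190.902,107.249) → (145.713,119.295) → (60.429,22.888) → (190.902,107.249) (closed)

[3] `<circle>` circle, #008000→cut S706 F889: (88.375,105.773) → (84.446,115.260) → (74.959,119.189) → (65.472,115.260) → (61.543,105.773) → (65.472,96.286) → (74.959,92.357) → (84.446,96.286) → (88.375,105.773) (closed)

G21
G90
G00 X19.009 Y74.750
M3 S706
G1 X123.223 Y74.750 F889
G1 X123.223 Y17.294 F889
G1 X19.009 Y17.294 F889
G1 X19.009 Y74.750 F889
M5
G00 X190.902 Y107.249
M3 S706
G1 X145.713 Y119.295 F889
G1 X60.429 Y22.888 F889
G1 X190.902 Y107.249 F889
M5
G00 X88.375 Y105.773
M3 S706
G1 X84.446 Y115.260 F889
G1 X74.959 Y119.189 F889
G1 X65.472 Y115.260 F889
G1 X61.543 Y105.773 F889
G1 X65.472 Y96.286 F889
G1 X74.959 Y92.357 F889
G1 X84.446 Y96.286 F889
G1 X88.375 Y105.773 F889
M5
G00 X0.000 Y0.000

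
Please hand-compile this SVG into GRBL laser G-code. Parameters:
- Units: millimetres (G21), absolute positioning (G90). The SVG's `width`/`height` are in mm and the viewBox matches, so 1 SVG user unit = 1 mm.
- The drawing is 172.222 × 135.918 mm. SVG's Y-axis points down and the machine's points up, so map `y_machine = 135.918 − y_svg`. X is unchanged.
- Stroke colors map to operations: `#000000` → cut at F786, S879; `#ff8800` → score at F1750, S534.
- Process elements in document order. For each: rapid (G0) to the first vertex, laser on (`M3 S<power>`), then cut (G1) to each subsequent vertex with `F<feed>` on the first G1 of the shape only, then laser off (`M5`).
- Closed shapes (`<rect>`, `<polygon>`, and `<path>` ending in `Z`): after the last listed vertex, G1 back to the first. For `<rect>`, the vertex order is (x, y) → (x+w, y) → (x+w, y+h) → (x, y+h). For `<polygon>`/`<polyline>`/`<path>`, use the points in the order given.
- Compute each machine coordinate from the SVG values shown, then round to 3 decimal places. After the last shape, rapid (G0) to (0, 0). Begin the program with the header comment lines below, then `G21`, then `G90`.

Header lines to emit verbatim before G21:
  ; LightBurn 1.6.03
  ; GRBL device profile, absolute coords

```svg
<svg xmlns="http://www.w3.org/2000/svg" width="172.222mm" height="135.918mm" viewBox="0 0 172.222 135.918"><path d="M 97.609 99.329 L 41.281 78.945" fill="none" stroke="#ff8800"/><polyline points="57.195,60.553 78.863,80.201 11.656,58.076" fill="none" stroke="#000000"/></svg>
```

viewBox `0 0 172.222 135.918` with mm width/height → 1 unit = 1 mm. Flip: y_m = 135.918 − y_svg.

**Shape 1** — `<path>` line segment, stroke `#ff8800` → score (S534, F1750). Machine vertices: (97.609,36.589) → (41.281,56.973). Open path.

**Shape 2** — `<polyline>` open polyline, stroke `#000000` → cut (S879, F786). Machine vertices: (57.195,75.365) → (78.863,55.717) → (11.656,77.842). Open path.

; LightBurn 1.6.03
; GRBL device profile, absolute coords
G21
G90
G0 X97.609 Y36.589
M3 S534
G1 X41.281 Y56.973 F1750
M5
G0 X57.195 Y75.365
M3 S879
G1 X78.863 Y55.717 F786
G1 X11.656 Y77.842
M5
G0 X0.000 Y0.000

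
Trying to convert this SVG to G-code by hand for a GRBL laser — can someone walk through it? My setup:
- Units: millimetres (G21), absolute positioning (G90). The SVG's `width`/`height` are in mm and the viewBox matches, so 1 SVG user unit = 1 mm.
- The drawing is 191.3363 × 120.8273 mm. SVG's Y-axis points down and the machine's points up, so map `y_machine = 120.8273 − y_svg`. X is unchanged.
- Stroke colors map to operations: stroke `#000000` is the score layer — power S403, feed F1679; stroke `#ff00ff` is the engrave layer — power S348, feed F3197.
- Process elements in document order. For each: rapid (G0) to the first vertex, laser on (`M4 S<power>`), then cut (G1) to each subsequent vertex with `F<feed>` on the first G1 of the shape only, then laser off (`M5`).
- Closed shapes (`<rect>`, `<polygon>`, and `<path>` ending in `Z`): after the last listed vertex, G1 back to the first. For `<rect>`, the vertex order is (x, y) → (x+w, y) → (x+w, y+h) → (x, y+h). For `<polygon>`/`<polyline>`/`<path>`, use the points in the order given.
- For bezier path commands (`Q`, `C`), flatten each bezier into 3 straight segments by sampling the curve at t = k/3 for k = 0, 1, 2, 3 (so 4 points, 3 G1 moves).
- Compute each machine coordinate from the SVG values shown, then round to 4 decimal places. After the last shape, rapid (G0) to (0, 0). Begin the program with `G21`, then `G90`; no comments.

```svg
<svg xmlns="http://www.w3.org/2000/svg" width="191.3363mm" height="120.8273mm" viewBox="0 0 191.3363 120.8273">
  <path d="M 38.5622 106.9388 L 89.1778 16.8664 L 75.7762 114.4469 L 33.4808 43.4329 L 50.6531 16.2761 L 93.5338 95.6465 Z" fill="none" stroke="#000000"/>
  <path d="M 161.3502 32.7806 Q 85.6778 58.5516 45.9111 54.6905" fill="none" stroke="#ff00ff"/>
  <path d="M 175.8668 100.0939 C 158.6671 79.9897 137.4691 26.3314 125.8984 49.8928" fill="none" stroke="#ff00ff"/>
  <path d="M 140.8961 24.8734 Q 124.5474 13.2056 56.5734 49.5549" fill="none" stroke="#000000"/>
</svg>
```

viewBox `0 0 191.3363 120.8273` with mm width/height → 1 unit = 1 mm. Flip: y_m = 120.8273 − y_svg.

**Shape 1** — `<path>` closed polygon, stroke `#000000` → score (S403, F1679). Machine vertices: (38.5622,13.8885) → (89.1778,103.9609) → (75.7762,6.3804) → (33.4808,77.3944) → (50.6531,104.5512) → (93.5338,25.1808) → (38.5622,13.8885). Closed: final G1 returns to the first vertex.

**Shape 2** — `<path>` quadratic bezier, stroke `#ff00ff` → engrave (S348, F3197). Control points (SVG): P0=(161.3502,32.7806), P1=(85.6778,58.5516), P2=(45.9111,54.6905); sampled at t=k/3. Machine vertices: (161.3502,88.0467) → (114.8915,74.1585) → (76.4118,66.8552) → (45.9111,66.1368). Open path.

**Shape 3** — `<path>` cubic bezier, stroke `#ff00ff` → engrave (S348, F3197). Control points (SVG): P0=(175.8668,100.0939), P1=(158.6671,79.9897), P2=(137.4691,26.3314), P3=(125.8984,49.8928); sampled at t=k/3. Machine vertices: (175.8668,20.7334) → (157.8390,47.9196) → (140.1735,72.8587) → (125.8984,70.9345). Open path.

**Shape 4** — `<path>` quadratic bezier, stroke `#000000` → score (S403, F1679). Control points (SVG): P0=(140.8961,24.8734), P1=(124.5474,13.2056), P2=(56.5734,49.5549); sampled at t=k/3. Machine vertices: (140.8961,95.9539) → (124.2608,98.3972) → (96.1533,90.1700) → (56.5734,71.2724). Open path.

G21
G90
G0 X38.5622 Y13.8885
M4 S403
G1 X89.1778 Y103.9609 F1679
G1 X75.7762 Y6.3804
G1 X33.4808 Y77.3944
G1 X50.6531 Y104.5512
G1 X93.5338 Y25.1808
G1 X38.5622 Y13.8885
M5
G0 X161.3502 Y88.0467
M4 S348
G1 X114.8915 Y74.1585 F3197
G1 X76.4118 Y66.8552
G1 X45.9111 Y66.1368
M5
G0 X175.8668 Y20.7334
M4 S348
G1 X157.8390 Y47.9196 F3197
G1 X140.1735 Y72.8587
G1 X125.8984 Y70.9345
M5
G0 X140.8961 Y95.9539
M4 S403
G1 X124.2608 Y98.3972 F1679
G1 X96.1533 Y90.1700
G1 X56.5734 Y71.2724
M5
G0 X0.0000 Y0.0000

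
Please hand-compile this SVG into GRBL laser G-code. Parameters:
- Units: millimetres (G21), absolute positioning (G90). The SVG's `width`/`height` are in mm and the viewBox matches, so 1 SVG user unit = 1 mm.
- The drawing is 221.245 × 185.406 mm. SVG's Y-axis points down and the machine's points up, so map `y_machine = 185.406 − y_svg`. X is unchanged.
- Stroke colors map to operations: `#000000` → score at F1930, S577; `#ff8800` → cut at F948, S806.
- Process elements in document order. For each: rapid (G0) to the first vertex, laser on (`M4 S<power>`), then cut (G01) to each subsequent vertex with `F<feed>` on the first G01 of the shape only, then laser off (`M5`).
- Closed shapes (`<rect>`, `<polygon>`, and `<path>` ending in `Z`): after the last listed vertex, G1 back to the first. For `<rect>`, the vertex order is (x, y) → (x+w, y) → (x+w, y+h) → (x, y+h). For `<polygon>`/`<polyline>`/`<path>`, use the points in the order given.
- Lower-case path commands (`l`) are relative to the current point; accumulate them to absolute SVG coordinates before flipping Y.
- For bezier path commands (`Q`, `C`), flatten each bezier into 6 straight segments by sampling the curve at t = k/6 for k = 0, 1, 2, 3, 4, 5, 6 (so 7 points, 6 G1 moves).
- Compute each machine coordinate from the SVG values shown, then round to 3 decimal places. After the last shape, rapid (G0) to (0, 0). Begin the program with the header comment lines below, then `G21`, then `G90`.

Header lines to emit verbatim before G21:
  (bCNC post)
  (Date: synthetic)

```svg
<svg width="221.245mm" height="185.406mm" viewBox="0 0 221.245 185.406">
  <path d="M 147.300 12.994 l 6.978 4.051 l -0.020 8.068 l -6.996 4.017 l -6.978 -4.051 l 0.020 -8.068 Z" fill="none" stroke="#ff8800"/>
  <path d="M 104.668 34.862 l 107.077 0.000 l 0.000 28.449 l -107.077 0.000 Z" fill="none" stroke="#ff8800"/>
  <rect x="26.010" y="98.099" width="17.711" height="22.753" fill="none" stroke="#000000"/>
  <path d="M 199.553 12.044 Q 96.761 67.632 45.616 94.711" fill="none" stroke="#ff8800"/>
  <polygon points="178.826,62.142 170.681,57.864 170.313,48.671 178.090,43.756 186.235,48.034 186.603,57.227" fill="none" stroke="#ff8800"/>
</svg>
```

Since the viewBox matches the mm dimensions, user units are millimetres directly. The only transform is the Y-flip y_m = 185.406 − y_svg.

Shape 1 is a regular polygon drawn with `<path>`. Its stroke #ff8800 means cut at S806, F948. After flipping Y the toolpath is (147.300,172.412) → (154.278,168.361) → (154.258,160.293) → (147.262,156.276) → (140.284,160.327) → (140.304,168.395) → (147.300,172.412), returning to the start.

Shape 2 is a rectangle drawn with `<path>`. Its stroke #ff8800 means cut at S806, F948. After flipping Y the toolpath is (104.668,150.544) → (211.745,150.544) → (211.745,122.095) → (104.668,122.095) → (104.668,150.544), returning to the start.

Shape 3 is a rectangle drawn with `<rect>`. Its stroke #000000 means score at S577, F1930. After flipping Y the toolpath is (26.010,87.307) → (43.721,87.307) → (43.721,64.554) → (26.010,64.554) → (26.010,87.307), returning to the start.

Shape 4 is a quadratic bezier drawn with `<path>`. Its stroke #ff8800 means cut at S806, F948. After flipping Y the toolpath is (199.553,173.362) → (166.724,155.625) → (136.764,139.471) → (109.673,124.901) → (85.451,111.915) → (64.099,100.513) → (45.616,90.695).

Shape 5 is a regular polygon drawn with `<polygon>`. Its stroke #ff8800 means cut at S806, F948. After flipping Y the toolpath is (178.826,123.264) → (170.681,127.542) → (170.313,136.735) → (178.090,141.650) → (186.235,137.372) → (186.603,128.179) → (178.826,123.264), returning to the start.

(bCNC post)
(Date: synthetic)
G21
G90
G0 X147.300 Y172.412
M4 S806
G01 X154.278 Y168.361 F948
G01 X154.258 Y160.293
G01 X147.262 Y156.276
G01 X140.284 Y160.327
G01 X140.304 Y168.395
G01 X147.300 Y172.412
M5
G0 X104.668 Y150.544
M4 S806
G01 X211.745 Y150.544 F948
G01 X211.745 Y122.095
G01 X104.668 Y122.095
G01 X104.668 Y150.544
M5
G0 X26.010 Y87.307
M4 S577
G01 X43.721 Y87.307 F1930
G01 X43.721 Y64.554
G01 X26.010 Y64.554
G01 X26.010 Y87.307
M5
G0 X199.553 Y173.362
M4 S806
G01 X166.724 Y155.625 F948
G01 X136.764 Y139.471
G01 X109.673 Y124.901
G01 X85.451 Y111.915
G01 X64.099 Y100.513
G01 X45.616 Y90.695
M5
G0 X178.826 Y123.264
M4 S806
G01 X170.681 Y127.542 F948
G01 X170.313 Y136.735
G01 X178.090 Y141.650
G01 X186.235 Y137.372
G01 X186.603 Y128.179
G01 X178.826 Y123.264
M5
G0 X0.000 Y0.000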